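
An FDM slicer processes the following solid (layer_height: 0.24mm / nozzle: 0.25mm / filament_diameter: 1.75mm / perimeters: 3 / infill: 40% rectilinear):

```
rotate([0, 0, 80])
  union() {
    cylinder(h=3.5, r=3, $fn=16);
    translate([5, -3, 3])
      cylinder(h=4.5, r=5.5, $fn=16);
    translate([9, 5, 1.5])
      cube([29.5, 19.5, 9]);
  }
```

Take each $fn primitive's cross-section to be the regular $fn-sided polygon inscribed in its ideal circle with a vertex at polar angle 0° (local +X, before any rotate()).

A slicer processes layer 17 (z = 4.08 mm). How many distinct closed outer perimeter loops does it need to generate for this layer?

At z = 4.08 mm: the cylinder is not intersected at this z (z outside [0, 3.5]); the r=5.5 cylinder at (5, -3) gives a regular 16-gon of circumradius 5.5 (constant along its height); the cube at (9, 5) (footprint 29.5×19.5) is included at this height; Taking the union: the 2 present regions are separate (no shared area or edge), so areas and boundary lengths simply add and each stays a separate island — 2 connected regions; (whole slice rotated 80° about Z — lengths, areas and connectivity unchanged). The result has 2 disconnected regions.

2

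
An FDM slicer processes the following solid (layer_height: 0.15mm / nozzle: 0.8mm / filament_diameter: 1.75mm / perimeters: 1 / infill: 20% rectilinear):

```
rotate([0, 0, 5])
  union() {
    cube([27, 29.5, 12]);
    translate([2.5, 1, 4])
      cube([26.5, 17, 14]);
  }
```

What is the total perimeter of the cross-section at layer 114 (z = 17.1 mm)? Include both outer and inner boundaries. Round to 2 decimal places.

87.00 mm

At z = 17.1 mm: the cube is absent (z outside [0, 12]); the cube at (2.5, 1) is present — its section is the full 26.5×17 rectangle (perimeter 87.00 mm); Combining (union): only the 26.5×17 cube at (2.5, 1) is present, so the union is just that shape — boundary = 87.00 mm; (rotated 5° about Z; rotation is an isometry so areas/perimeters/island counts are preserved). Overall, the cross-section is a single solid region. Total boundary length (outer) = 87.00 mm.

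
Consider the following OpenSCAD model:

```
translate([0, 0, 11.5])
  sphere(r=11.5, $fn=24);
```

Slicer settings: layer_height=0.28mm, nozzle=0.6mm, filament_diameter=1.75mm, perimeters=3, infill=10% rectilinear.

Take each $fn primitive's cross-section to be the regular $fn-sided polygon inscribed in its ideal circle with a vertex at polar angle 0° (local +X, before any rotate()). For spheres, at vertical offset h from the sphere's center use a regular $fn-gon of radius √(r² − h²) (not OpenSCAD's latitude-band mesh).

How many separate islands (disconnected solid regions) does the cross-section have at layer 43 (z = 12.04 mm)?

At z = 12.04 mm: the r=11.5 sphere slices to a regular 24-gon of circumradius 11.487 (√(r²−h²) with h=0.54 from center). Overall, the cross-section is a single solid region. Island count = 1.

1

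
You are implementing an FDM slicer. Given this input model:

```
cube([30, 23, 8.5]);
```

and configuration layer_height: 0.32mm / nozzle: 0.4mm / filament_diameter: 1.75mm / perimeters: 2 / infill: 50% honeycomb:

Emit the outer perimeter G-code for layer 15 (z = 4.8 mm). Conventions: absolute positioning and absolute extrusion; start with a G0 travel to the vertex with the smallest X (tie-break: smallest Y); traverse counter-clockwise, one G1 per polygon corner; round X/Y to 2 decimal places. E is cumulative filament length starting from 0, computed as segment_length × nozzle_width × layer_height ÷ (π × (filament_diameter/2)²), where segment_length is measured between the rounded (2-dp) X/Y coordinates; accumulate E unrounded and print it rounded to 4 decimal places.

G0 X0.00 Y0.00 Z4.80
G1 X30.00 Y0.00 E1.5965
G1 X30.00 Y23.00 E2.8205
G1 X0.00 Y23.00 E4.4169
G1 X0.00 Y0.00 E5.6409

At z = 4.8 mm: the cube is present — its section is the full 30×23 rectangle. The outline is a single polygon with 4 vertices. Extrusion per mm of travel: 0.4 × 0.32 / (π × 0.875²) = 0.053216. Accumulating E over each segment gives final E = 5.6409.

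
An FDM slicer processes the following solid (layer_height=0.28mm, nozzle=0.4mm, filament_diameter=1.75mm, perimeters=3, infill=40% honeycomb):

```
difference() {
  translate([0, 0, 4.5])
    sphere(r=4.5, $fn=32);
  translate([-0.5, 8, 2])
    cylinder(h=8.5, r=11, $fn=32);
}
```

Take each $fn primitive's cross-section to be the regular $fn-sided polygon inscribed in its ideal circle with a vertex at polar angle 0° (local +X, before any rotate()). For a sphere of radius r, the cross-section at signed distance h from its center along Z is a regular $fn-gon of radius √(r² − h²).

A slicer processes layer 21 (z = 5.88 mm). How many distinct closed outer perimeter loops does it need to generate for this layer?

At z = 5.88 mm: the r=4.5 sphere contributes a regular 32-gon of circumradius √(4.5²−1.38²) = 4.283; the cylinder at (-0.5, 8): section is a regular 32-gon, circumradius r=11; Taking the first minus the rest: starting from the r=4.5 sphere, the r=11 cylinder at (-0.5, 8) partially overlaps it — only the 50.51 mm² overlap (of its 377.69 mm²) is removed, clipping the outline — 1 connected region. The result has 1 disconnected region.

1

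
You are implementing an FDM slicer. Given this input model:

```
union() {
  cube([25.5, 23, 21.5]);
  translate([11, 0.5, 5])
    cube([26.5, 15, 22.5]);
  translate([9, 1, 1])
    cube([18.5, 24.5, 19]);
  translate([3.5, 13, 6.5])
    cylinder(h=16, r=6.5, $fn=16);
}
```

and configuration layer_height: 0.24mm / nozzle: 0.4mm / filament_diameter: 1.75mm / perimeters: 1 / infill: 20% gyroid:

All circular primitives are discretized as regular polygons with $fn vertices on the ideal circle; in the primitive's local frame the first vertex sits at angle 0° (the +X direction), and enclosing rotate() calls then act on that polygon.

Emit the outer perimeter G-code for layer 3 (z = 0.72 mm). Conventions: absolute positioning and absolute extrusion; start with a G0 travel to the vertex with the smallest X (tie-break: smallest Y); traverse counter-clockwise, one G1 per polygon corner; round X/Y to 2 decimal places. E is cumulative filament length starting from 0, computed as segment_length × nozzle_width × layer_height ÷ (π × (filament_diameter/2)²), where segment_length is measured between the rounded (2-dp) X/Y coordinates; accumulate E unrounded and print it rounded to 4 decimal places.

At z = 0.72 mm: the cube is present — its section is the full 25.5×23 rectangle; the cube at (11, 0.5) is absent (z outside [5, 27.5]); the cube at (9, 1) does not reach this height (z outside [1, 20]); the cylinder at (3.5, 13) is not intersected at this z (z outside [6.5, 22.5]); Merging all regions: only the 25.5×23 cube is present, so the union is just that shape — 1 connected region. The outline is a single polygon with 4 vertices. Extrusion per mm of travel: 0.4 × 0.24 / (π × 0.875²) = 0.039912. Accumulating E over each segment gives final E = 3.8715.

G0 X0.00 Y0.00 Z0.72
G1 X25.50 Y0.00 E1.0178
G1 X25.50 Y23.00 E1.9357
G1 X0.00 Y23.00 E2.9535
G1 X0.00 Y0.00 E3.8715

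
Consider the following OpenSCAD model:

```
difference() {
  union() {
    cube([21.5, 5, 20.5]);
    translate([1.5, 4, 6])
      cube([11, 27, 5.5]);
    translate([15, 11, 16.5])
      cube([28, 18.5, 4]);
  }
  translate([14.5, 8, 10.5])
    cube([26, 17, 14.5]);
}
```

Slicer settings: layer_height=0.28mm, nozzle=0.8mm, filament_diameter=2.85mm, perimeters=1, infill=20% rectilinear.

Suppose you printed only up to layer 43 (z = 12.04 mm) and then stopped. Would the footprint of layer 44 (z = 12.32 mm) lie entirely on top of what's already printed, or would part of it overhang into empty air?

Compare the two slices. At z = 12.04: the cube is present — its section is the full 21.5×5 rectangle (area 107.50 mm²); the cube at (1.5, 4) does not reach this height (z outside [6, 11.5]); the cube at (15, 11) is not intersected at this z (z outside [16.5, 20.5]); Taking the union: only the 21.5×5 cube is present, so the union is just that shape — area = 107.50 mm²; the cube at (14.5, 8) (footprint 26×17) is included at this height (area 442.00 mm²); Subtracting the remaining from the first: starting from the result so far (107.50 mm²), the 26×17 cube at (14.5, 8) misses the remaining region (no effect) — area = 107.50 mm². At z = 12.32: the cube is present — its section is the full 21.5×5 rectangle (area 107.50 mm²); the cube at (1.5, 4) is not intersected at this z (z outside [6, 11.5]); the cube at (15, 11) does not reach this height (z outside [16.5, 20.5]); Merging all regions: only the 21.5×5 cube is present, so the union is just that shape — area = 107.50 mm²; the cube at (14.5, 8) (footprint 26×17) is included at this height (area 442.00 mm²); After the difference (first − rest): starting from the result so far (107.50 mm²), the 26×17 cube at (14.5, 8) misses the remaining region (no effect) — area = 107.50 mm². Checking containment: the cross-section at z = 12.32 is a subset of the cross-section at z = 12.04.

entirely on top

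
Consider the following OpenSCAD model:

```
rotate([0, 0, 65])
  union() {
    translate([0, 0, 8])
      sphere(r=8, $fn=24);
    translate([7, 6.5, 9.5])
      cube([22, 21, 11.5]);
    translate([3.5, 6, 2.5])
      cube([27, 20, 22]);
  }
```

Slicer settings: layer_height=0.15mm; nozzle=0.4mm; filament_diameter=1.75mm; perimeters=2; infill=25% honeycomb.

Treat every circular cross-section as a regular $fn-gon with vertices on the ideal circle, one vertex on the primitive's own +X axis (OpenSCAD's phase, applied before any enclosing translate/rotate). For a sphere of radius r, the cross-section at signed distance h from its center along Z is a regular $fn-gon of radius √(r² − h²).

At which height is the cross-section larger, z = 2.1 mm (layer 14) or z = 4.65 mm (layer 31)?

Layer 14 (z = 2.1): the r=8 sphere slices to a regular 24-gon of circumradius 5.403 (√(r²−h²) with h=5.9 from center) (area = (24/2)·5.403²·sin(360°/24) = 90.66 mm²); the cube at (7, 6.5) is absent (z outside [9.5, 21]); the cube at (3.5, 6) does not reach this height (z outside [2.5, 24.5]); Taking the union: only the r=8 sphere is present, so the union is just that shape — area = 90.66 mm²; (rotated 65° about Z; rotation is an isometry so areas/perimeters/island counts are preserved). So its area = 90.66 mm². Layer 31 (z = 4.65): the sphere: section is a regular 24-gon, circumradius = √(r²−h²) = √(8²−3.35²) = 7.265 (area = (24/2)·7.265²·sin(360°/24) = 163.92 mm²); the cube at (7, 6.5) is absent (z outside [9.5, 21]); the cube at (3.5, 6) (footprint 27×20) is included at this height (area 540.00 mm²); Combining (union): the regions partially overlap — summed areas 703.92 mm² minus the doubly-counted overlap 0.10 mm² gives 703.82 mm² — area = 703.82 mm²; (rotated 65° about Z; rotation is an isometry so areas/perimeters/island counts are preserved). So its area = 703.82 mm². Layer 31 is larger (703.82 vs 90.66 mm²).

layer 31 (z = 4.65 mm)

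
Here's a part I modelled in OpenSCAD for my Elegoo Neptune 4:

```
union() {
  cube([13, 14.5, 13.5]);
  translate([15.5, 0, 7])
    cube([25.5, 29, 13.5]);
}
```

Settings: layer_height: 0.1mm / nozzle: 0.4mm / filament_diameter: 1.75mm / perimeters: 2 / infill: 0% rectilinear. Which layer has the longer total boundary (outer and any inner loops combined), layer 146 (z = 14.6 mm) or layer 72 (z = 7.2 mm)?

layer 72 (z = 7.2 mm)

Layer 146 (z = 14.6): the cube does not reach this height (z outside [0, 13.5]); the 25.5×29 cube at (15.5, 0) contributes its full rectangle (perimeter 109.00 mm); Combining (union): only the 25.5×29 cube at (15.5, 0) is present, so the union is just that shape — boundary = 109.00 mm. So its perimeter = 109.00 mm. Layer 72 (z = 7.2): the cube is present — its section is the full 13×14.5 rectangle (perimeter 55.00 mm); the 25.5×29 cube at (15.5, 0) contributes its full rectangle (perimeter 109.00 mm); Combining (union): the 2 present regions are separate (no shared area or edge), so areas and boundary lengths simply add and each stays a separate island — boundary = 164.00 mm. So its perimeter = 164.00 mm. Layer 72 is larger (164.00 vs 109.00 mm).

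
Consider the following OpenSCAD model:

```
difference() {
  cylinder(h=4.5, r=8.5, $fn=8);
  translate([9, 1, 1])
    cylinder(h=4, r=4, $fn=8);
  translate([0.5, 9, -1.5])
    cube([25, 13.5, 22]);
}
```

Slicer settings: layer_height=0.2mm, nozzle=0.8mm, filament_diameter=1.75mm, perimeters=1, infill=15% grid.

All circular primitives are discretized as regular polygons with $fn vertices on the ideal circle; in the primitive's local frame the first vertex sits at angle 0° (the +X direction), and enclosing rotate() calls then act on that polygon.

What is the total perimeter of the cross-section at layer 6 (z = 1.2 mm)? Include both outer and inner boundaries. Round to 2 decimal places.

53.30 mm

At z = 1.2 mm: the r=8.5 cylinder contributes a regular 8-gon of circumradius 8.5 (perimeter = 2·8·8.500·sin(180°/8) = 52.04 mm); the cylinder at (9, 1): section is a regular 8-gon, circumradius r=4 (perimeter = 2·8·4.000·sin(180°/8) = 24.49 mm); the cube at (0.5, 9) (footprint 25×13.5) is included at this height (perimeter 77.00 mm); Taking the first minus the rest: starting from the r=8.5 cylinder, the r=4 cylinder at (9, 1) partially overlaps it — only the 13.29 mm² overlap (of its 45.25 mm²) is removed, clipping the outline; the 25×13.5 cube at (0.5, 9) misses the remaining region (no effect) — boundary = 53.30 mm. Overall, the cross-section is a single solid region. Total boundary length (outer) = 53.30 mm.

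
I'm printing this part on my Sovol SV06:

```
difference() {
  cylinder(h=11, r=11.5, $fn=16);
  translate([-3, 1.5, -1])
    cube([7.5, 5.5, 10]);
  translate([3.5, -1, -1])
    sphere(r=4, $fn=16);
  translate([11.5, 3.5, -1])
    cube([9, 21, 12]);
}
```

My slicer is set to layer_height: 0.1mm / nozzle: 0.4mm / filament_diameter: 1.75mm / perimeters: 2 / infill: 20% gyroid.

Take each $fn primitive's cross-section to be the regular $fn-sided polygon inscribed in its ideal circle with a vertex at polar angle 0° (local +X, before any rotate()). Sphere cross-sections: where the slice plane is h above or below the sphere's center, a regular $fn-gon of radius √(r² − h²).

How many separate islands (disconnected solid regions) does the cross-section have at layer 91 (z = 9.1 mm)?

1

At z = 9.1 mm: the r=11.5 cylinder gives a regular 16-gon of circumradius 11.5 (constant along its height); the cube at (-3, 1.5) is absent (z outside [-1, 9]); the sphere at (3.5, -1) does not reach this height (|z−center|=10.100 > r=4); the cube at (11.5, 3.5) (footprint 9×21) is included at this height; Taking the first minus the rest: starting from the r=11.5 cylinder, the 9×21 cube at (11.5, 3.5) misses the remaining region (no effect) — 1 connected region. Overall, the cross-section is a single solid region. Island count = 1.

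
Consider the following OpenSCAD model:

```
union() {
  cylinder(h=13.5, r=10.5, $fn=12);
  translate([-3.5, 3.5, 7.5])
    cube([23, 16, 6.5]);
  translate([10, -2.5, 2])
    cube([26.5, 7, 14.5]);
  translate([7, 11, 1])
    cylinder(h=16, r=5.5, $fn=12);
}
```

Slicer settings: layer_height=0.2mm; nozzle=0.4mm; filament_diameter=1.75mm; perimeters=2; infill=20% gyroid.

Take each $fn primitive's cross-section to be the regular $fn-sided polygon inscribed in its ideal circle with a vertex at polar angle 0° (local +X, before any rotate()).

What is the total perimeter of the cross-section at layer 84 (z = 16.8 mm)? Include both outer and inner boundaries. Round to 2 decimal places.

34.16 mm

At z = 16.8 mm: the cylinder does not reach this height (z outside [0, 13.5]); the cube at (-3.5, 3.5) is absent (z outside [7.5, 14]); the cube at (10, -2.5) is not intersected at this z (z outside [2, 16.5]); the r=5.5 cylinder at (7, 11) gives a regular 12-gon of circumradius 5.5 (constant along its height) (perimeter = 2·12·5.500·sin(180°/12) = 34.16 mm); Combining (union): only the r=5.5 cylinder at (7, 11) is present, so the union is just that shape — boundary = 34.16 mm. Overall, the cross-section is a single solid region. Total boundary length (outer) = 34.16 mm.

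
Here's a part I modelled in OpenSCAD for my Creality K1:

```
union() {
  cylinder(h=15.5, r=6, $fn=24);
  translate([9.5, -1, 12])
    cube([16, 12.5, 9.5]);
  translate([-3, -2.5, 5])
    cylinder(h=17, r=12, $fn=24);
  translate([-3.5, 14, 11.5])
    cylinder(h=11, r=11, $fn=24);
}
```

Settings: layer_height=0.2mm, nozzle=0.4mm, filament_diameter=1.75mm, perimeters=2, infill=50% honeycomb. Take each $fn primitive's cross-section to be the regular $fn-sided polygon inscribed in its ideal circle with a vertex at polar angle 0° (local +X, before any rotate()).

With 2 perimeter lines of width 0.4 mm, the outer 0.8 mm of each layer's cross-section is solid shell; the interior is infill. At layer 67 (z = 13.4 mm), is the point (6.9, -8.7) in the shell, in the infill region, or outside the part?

At z = 13.4 mm: the r=6 cylinder contributes a regular 24-gon of circumradius 6; the 16×12.5 cube at (9.5, -1) contributes its full rectangle; the cylinder at (-3, -2.5): section is a regular 24-gon, circumradius r=12; the r=11 cylinder at (-3.5, 14) gives a regular 24-gon of circumradius 11 (constant along its height); Combining (union): the regions partially overlap (shared area 180.93 mm²), so overlapping operands fuse into one piece — 2 connected regions. Overall, the cross-section has 2 separate islands. The nearest boundary edge runs (7.39, -8.50)→(5.49, -10.99); distance from the point to it = 0.27 mm. (Shell/infill is judged within the island containing the point — the largest one.) The point is inside the cross-section, 0.27 mm from the nearest boundary — within the 0.8 mm shell band (2 × 0.4).

shell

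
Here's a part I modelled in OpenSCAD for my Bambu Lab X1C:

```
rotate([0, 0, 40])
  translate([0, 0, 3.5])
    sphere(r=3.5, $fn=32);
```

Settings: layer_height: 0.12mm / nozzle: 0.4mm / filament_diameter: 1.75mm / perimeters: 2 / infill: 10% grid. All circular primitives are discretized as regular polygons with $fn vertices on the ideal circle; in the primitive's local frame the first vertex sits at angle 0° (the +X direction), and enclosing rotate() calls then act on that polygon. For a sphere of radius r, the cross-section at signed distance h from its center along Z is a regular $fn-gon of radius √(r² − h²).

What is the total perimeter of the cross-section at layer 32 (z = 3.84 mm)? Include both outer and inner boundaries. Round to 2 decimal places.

21.85 mm

At z = 3.84 mm: the r=3.5 sphere slices to a regular 32-gon of circumradius 3.483 (√(r²−h²) with h=0.34 from center) (perimeter = 2·32·3.483·sin(180°/32) = 21.85 mm); (rotated 40° about Z; rotation is an isometry so areas/perimeters/island counts are preserved). Overall, the cross-section is a single solid region. Total boundary length (outer) = 21.85 mm.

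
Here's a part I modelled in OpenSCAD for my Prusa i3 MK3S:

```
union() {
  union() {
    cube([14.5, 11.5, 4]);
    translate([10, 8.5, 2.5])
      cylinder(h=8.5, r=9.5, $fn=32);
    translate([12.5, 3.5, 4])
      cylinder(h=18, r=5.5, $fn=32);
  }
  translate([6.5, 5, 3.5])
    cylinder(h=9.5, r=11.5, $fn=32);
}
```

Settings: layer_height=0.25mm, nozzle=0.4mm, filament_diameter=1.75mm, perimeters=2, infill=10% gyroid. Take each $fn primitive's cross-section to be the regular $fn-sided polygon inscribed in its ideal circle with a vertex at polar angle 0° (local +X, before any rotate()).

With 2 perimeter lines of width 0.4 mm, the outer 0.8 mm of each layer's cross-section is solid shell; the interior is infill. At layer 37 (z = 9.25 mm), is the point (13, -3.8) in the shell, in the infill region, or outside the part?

shell

At z = 9.25 mm: the cube is absent (z outside [0, 4]); the cylinder at (10, 8.5): section is a regular 32-gon, circumradius r=9.5; the r=5.5 cylinder at (12.5, 3.5) gives a regular 32-gon of circumradius 5.5 (constant along its height); Combining (union): the regions partially overlap (shared area 82.84 mm²), so overlapping operands fuse into one piece — 1 connected region; the r=11.5 cylinder at (6.5, 5) contributes a regular 32-gon of circumradius 11.5; Taking the union: the regions partially overlap (shared area 246.98 mm²), so overlapping operands fuse into one piece — 1 connected region. Overall, the cross-section is a single solid region. The nearest boundary edge runs (14.63, -3.13)→(12.89, -4.56); distance from the point to it = 0.52 mm. The point is inside the cross-section, 0.52 mm from the nearest boundary — within the 0.8 mm shell band (2 × 0.4).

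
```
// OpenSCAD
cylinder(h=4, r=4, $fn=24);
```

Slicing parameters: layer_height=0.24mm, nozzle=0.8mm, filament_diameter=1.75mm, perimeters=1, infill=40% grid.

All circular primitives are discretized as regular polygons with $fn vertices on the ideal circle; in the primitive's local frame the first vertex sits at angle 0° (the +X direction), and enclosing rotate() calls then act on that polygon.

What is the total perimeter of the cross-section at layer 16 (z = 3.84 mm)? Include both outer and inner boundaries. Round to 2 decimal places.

At z = 3.84 mm: the r=4 cylinder gives a regular 24-gon of circumradius 4 (constant along its height) (perimeter = 2·24·4.000·sin(180°/24) = 25.06 mm). Overall, the cross-section is a single solid region. Total boundary length (outer) = 25.06 mm.

25.06 mm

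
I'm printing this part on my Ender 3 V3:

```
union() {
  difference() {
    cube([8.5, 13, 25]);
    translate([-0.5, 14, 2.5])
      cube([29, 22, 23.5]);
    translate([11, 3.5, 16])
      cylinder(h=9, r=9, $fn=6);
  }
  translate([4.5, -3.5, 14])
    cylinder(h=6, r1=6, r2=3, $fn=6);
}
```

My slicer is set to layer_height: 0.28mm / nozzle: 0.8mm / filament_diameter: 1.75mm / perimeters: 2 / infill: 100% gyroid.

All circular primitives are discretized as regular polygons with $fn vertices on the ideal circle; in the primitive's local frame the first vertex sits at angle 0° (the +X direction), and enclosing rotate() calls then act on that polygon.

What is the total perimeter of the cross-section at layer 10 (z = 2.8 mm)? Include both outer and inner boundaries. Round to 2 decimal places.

43.00 mm

At z = 2.8 mm: the cube (footprint 8.5×13) is included at this height (perimeter 43.00 mm); the 29×22 cube at (-0.5, 14) contributes its full rectangle (perimeter 102.00 mm); the cylinder at (11, 3.5) is not intersected at this z (z outside [16, 25]); After the difference (first − rest): starting from the 8.5×13 cube, the 29×22 cube at (-0.5, 14) misses the remaining region (no effect) — boundary = 43.00 mm; the cone at (4.5, -3.5) does not reach this height (z outside [14, 20]); Combining (union): only that combined region is present, so the union is just that shape — boundary = 43.00 mm. Overall, the cross-section is a single solid region. Total boundary length (outer) = 43.00 mm.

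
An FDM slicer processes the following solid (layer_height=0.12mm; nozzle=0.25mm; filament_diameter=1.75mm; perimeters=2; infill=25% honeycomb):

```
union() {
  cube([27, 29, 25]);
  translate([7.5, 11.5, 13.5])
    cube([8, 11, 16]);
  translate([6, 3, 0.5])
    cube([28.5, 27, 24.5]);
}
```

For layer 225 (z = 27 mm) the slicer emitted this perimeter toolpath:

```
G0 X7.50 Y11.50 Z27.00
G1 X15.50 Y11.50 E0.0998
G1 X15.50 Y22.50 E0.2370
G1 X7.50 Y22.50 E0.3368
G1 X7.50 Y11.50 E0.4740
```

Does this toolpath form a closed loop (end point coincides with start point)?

Start point (G0): (7.50, 11.50). End point (last G1): the path returns to the start — closed.

yes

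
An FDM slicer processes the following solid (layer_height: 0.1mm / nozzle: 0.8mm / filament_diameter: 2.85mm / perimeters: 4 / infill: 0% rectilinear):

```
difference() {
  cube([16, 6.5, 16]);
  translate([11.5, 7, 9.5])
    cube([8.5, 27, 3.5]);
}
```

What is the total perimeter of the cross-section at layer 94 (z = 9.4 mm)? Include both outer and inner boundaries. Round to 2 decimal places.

At z = 9.4 mm: the cube (footprint 16×6.5) is included at this height (perimeter 45.00 mm); the cube at (11.5, 7) is not intersected at this z (z outside [9.5, 13]); Taking the first minus the rest: none of the subtracted shapes is present at this height, so the 16×6.5 cube is unchanged — boundary = 45.00 mm. Overall, the cross-section is a single solid region. Total boundary length (outer) = 45.00 mm.

45.00 mm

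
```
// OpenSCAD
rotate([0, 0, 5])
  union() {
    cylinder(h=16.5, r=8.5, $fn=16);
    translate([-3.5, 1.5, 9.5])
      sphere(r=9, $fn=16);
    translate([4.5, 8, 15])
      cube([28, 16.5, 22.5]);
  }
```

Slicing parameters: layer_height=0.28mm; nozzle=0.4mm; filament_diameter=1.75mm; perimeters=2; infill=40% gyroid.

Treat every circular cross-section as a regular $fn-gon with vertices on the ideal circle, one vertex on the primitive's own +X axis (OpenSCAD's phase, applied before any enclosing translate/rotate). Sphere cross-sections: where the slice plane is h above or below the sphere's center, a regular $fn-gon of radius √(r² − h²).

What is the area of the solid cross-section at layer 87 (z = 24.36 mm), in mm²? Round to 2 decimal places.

462.00 mm²

At z = 24.36 mm: the cylinder is not intersected at this z (z outside [0, 16.5]); the sphere at (-3.5, 1.5) is not intersected at this z (|z−center|=14.860 > r=9); the cube at (4.5, 8) (footprint 28×16.5) is included at this height (area 462.00 mm²); Merging all regions: only the 28×16.5 cube at (4.5, 8) is present, so the union is just that shape — area = 462.00 mm²; (rotated 5° about Z; rotation is an isometry so areas/perimeters/island counts are preserved). Overall, the cross-section is a single solid region. Net area = 462.00 mm².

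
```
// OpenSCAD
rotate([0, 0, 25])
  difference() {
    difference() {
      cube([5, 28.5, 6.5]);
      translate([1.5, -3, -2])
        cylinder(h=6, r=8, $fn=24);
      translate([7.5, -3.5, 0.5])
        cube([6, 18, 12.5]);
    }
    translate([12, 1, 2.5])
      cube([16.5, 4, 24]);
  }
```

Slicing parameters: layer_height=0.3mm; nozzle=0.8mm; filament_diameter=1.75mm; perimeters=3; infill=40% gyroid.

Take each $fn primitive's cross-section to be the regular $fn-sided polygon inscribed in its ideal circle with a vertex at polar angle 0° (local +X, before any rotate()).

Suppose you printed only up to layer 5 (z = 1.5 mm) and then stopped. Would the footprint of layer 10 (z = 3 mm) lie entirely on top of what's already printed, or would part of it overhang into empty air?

Compare the two slices. At z = 1.5: the cube (footprint 5×28.5) is included at this height (area 142.50 mm²); the cylinder at (1.5, -3): section is a regular 24-gon, circumradius r=8 (area = (24/2)·8.000²·sin(360°/24) = 198.77 mm²); the 6×18 cube at (7.5, -3.5) contributes its full rectangle (area 108.00 mm²); After the difference (first − rest): starting from the 5×28.5 cube (142.50 mm²), the r=8 cylinder at (1.5, -3) partially overlaps it — only the 23.76 mm² overlap (of its 198.77 mm²) is removed, clipping the outline; the 6×18 cube at (7.5, -3.5) misses the remaining region (no effect) — area = 118.74 mm²; the cube at (12, 1) is absent (z outside [2.5, 26.5]); Taking the first minus the rest: none of the subtracted shapes is present at this height, so that combined region is unchanged — area = 118.74 mm²; (rotated 25° about Z; rotation is an isometry so areas/perimeters/island counts are preserved). At z = 3: the cube (footprint 5×28.5) is included at this height (area 142.50 mm²); the cylinder at (1.5, -3): section is a regular 24-gon, circumradius r=8 (area = (24/2)·8.000²·sin(360°/24) = 198.77 mm²); the 6×18 cube at (7.5, -3.5) contributes its full rectangle (area 108.00 mm²); After the difference (first − rest): starting from the 5×28.5 cube (142.50 mm²), the r=8 cylinder at (1.5, -3) partially overlaps it — only the 23.76 mm² overlap (of its 198.77 mm²) is removed, clipping the outline; the 6×18 cube at (7.5, -3.5) misses the remaining region (no effect) — area = 118.74 mm²; the 16.5×4 cube at (12, 1) contributes its full rectangle (area 66.00 mm²); Taking the first minus the rest: starting from that combined region (118.74 mm²), the 16.5×4 cube at (12, 1) misses the remaining region (no effect) — area = 118.74 mm²; (whole slice rotated 25° about Z — lengths, areas and connectivity unchanged). Checking containment: the cross-section at z = 3 is a subset of the cross-section at z = 1.5.

entirely on top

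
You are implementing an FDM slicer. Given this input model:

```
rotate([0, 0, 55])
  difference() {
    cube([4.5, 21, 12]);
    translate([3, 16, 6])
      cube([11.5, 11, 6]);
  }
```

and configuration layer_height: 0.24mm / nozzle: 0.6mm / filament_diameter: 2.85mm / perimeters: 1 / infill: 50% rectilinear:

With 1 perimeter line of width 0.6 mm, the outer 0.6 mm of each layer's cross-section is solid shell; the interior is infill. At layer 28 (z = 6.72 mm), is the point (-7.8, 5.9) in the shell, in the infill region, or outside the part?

At z = 6.72 mm: the cube is present — its section is the full 4.5×21 rectangle; the cube at (3, 16) is present — its section is the full 11.5×11 rectangle; Subtracting the remaining from the first: starting from the 4.5×21 cube, the 11.5×11 cube at (3, 16) partially overlaps it — only the 7.50 mm² overlap (of its 126.50 mm²) is removed, clipping the outline — 1 connected region; (rotated 55° about Z; rotation is an isometry so areas/perimeters/island counts are preserved). Overall, the cross-section is a single solid region. Undo the 55° rotation: the query point maps to (0.359, 9.773) in the un-rotated model frame. The nearest boundary edge runs (0.00, 0.00)→(0.00, 21.00); distance from the point to it = 0.36 mm. The point is inside the cross-section, 0.36 mm from the nearest boundary — within the 0.6 mm shell band (1 × 0.6).

shell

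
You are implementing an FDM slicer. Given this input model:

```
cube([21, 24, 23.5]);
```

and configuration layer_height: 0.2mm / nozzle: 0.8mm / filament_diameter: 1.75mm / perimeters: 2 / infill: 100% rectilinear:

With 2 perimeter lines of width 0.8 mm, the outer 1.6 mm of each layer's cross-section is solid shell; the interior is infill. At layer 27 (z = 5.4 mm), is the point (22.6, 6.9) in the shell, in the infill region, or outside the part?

At z = 5.4 mm: the cube is present — its section is the full 21×24 rectangle. Overall, the cross-section is a single solid region. The nearest boundary edge runs (21.00, 0.00)→(21.00, 24.00); distance from the point to it = 1.60 mm. The point is not inside any of the regions above, so it lies outside the cross-section (1.60 mm from the nearest boundary).

outside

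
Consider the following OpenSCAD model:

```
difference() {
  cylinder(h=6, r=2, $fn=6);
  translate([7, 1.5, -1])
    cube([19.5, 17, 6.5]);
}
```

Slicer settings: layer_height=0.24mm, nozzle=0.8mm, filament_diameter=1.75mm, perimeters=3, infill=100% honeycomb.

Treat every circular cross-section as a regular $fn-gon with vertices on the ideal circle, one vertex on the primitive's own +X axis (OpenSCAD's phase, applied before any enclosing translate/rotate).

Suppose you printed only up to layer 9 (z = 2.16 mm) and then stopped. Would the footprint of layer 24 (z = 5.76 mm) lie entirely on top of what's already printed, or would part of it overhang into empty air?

entirely on top

Compare the two slices. At z = 2.16: the cylinder: section is a regular 6-gon, circumradius r=2 (area = (6/2)·2.000²·sin(360°/6) = 10.39 mm²); the cube at (7, 1.5) (footprint 19.5×17) is included at this height (area 331.50 mm²); Subtracting the remaining from the first: starting from the r=2 cylinder (10.39 mm²), the 19.5×17 cube at (7, 1.5) misses the remaining region (no effect) — area = 10.39 mm². At z = 5.76: the r=2 cylinder contributes a regular 6-gon of circumradius 2 (area = (6/2)·2.000²·sin(360°/6) = 10.39 mm²); the cube at (7, 1.5) is absent (z outside [-1, 5.5]); Taking the first minus the rest: none of the subtracted shapes is present at this height, so the r=2 cylinder is unchanged — area = 10.39 mm². Checking containment: the cross-section at z = 5.76 is a subset of the cross-section at z = 2.16.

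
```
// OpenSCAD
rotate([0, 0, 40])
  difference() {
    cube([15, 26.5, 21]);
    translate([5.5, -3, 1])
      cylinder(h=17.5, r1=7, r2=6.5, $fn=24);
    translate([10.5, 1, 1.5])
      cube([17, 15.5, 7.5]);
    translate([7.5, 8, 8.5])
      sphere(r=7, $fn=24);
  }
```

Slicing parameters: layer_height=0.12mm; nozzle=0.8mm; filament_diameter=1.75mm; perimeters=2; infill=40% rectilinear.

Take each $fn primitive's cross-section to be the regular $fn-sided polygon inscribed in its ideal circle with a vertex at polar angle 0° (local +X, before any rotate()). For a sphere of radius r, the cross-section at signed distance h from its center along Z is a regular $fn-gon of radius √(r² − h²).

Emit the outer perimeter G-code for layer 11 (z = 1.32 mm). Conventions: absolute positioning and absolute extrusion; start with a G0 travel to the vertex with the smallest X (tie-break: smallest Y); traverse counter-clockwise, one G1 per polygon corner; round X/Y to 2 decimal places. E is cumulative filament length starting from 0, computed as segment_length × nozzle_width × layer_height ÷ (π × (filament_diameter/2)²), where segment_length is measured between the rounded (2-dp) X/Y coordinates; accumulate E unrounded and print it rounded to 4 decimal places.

At z = 1.32 mm: the cube (footprint 15×26.5) is included at this height; the cone at (5.5, -3) contributes a regular 24-gon of circumradius 6.991 (interpolated between r1=7 and r2=6.5 at t=0.018); the cube at (10.5, 1) does not reach this height (z outside [1.5, 9]); the sphere at (7.5, 8) is absent (|z−center|=7.180 > r=7); Taking the first minus the rest: starting from the 15×26.5 cube, the cone at (5.5, -3) partially overlaps it — only the 35.01 mm² overlap (of its 151.79 mm²) is removed, clipping the outline — 1 connected region; (rotated 40° about Z; rotation is an isometry so areas/perimeters/island counts are preserved). The outline is a single polygon with 13 vertices. Extrusion per mm of travel: 0.8 × 0.12 / (π × 0.875²) = 0.039912. Accumulating E over each segment gives final E = 3.3623.

G0 X-17.03 Y20.30 Z1.32
G1 X-0.78 Y0.93 E1.0091
G1 X-0.82 Y1.85 E1.0459
G1 X-0.43 Y3.63 E1.1186
G1 X0.42 Y5.25 E1.1916
G1 X1.65 Y6.59 E1.2642
G1 X3.19 Y7.57 E1.3371
G1 X4.93 Y8.12 E1.4099
G1 X6.75 Y8.20 E1.4826
G1 X8.53 Y7.81 E1.5553
G1 X9.01 Y7.56 E1.5769
G1 X11.49 Y9.64 E1.7061
G1 X-5.54 Y29.94 E2.7637
G1 X-17.03 Y20.30 E3.3623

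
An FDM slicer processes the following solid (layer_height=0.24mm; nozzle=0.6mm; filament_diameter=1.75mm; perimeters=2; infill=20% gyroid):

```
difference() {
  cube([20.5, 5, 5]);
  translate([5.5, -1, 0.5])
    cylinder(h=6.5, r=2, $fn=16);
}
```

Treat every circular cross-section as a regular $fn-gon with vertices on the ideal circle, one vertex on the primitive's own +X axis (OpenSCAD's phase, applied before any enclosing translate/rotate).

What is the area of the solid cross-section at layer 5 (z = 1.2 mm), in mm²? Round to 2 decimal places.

At z = 1.2 mm: the cube (footprint 20.5×5) is included at this height (area 102.50 mm²); the cylinder at (5.5, -1): section is a regular 16-gon, circumradius r=2 (area = (16/2)·2.000²·sin(360°/16) = 12.25 mm²); Subtracting the remaining from the first: starting from the 20.5×5 cube (102.50 mm²), the r=2 cylinder at (5.5, -1) partially overlaps it — only the 2.35 mm² overlap (of its 12.25 mm²) is removed, clipping the outline — area = 100.15 mm². Overall, the cross-section is a single solid region. Net area = 100.15 mm².

100.15 mm²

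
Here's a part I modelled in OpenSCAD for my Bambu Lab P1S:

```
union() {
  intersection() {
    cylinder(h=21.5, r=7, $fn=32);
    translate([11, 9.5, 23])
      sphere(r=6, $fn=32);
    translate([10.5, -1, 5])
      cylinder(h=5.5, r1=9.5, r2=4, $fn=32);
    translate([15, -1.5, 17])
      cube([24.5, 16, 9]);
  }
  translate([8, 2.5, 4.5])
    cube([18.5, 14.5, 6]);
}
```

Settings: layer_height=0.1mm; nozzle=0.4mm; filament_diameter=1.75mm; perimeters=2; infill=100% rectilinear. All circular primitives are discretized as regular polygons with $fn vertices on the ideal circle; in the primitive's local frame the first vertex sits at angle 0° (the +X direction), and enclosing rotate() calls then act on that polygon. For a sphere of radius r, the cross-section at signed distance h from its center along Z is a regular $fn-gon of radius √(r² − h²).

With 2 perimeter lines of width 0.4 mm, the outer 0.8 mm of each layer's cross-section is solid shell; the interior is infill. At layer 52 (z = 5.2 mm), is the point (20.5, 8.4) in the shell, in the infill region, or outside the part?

infill

At z = 5.2 mm: the r=7 cylinder contributes a regular 32-gon of circumradius 7; the sphere at (11, 9.5) does not reach this height (|z−center|=17.800 > r=6); the cone at (10.5, -1) contributes a regular 32-gon of circumradius 9.300 (interpolated between r1=9.5 and r2=4 at t=0.036); the cube at (15, -1.5) is absent (z outside [17, 26]); Taking the intersection: at least one operand is absent at this height, so nothing remains; the 18.5×14.5 cube at (8, 2.5) contributes its full rectangle; Combining (union): only the 18.5×14.5 cube at (8, 2.5) is present, so the union is just that shape — 1 connected region. Overall, the cross-section is a single solid region. The nearest boundary edge runs (8.00, 2.50)→(26.50, 2.50); distance from the point to it = 5.90 mm. The point is inside the cross-section and 5.90 mm from the nearest boundary — more than the 0.8 mm shell width (2 × 0.4), so it's in the infill interior.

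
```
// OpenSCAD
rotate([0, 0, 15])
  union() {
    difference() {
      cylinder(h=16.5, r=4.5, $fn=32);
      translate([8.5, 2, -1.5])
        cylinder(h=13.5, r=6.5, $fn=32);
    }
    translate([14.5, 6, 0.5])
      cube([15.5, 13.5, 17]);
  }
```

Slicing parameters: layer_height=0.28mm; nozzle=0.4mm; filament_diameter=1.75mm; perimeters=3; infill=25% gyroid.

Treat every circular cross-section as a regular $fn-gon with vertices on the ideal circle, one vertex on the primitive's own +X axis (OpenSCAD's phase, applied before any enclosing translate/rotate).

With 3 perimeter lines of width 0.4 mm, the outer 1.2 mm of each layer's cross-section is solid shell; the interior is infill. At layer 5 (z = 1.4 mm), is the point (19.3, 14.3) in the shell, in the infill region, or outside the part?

At z = 1.4 mm: the r=4.5 cylinder contributes a regular 32-gon of circumradius 4.5; the r=6.5 cylinder at (8.5, 2) gives a regular 32-gon of circumradius 6.5 (constant along its height); After the difference (first − rest): starting from the r=4.5 cylinder, the r=6.5 cylinder at (8.5, 2) partially overlaps it — only the 9.87 mm² overlap (of its 131.88 mm²) is removed, clipping the outline — 1 connected region; the cube at (14.5, 6) is present — its section is the full 15.5×13.5 rectangle; Taking the union: the 2 present regions are separate (no shared area or edge), so areas and boundary lengths simply add and each stays a separate island — 2 connected regions; (whole slice rotated 15° about Z — lengths, areas and connectivity unchanged). Overall, the cross-section has 2 separate islands. Undo the 15° rotation: the query point maps to (22.343, 8.818) in the un-rotated model frame. The nearest boundary edge runs (30.00, 6.00)→(14.50, 6.00); distance from the point to it = 2.82 mm. (Shell/infill is judged within the island containing the point — the largest one.) The point is inside the cross-section and 2.82 mm from the nearest boundary — more than the 1.2 mm shell width (3 × 0.4), so it's in the infill interior.

infill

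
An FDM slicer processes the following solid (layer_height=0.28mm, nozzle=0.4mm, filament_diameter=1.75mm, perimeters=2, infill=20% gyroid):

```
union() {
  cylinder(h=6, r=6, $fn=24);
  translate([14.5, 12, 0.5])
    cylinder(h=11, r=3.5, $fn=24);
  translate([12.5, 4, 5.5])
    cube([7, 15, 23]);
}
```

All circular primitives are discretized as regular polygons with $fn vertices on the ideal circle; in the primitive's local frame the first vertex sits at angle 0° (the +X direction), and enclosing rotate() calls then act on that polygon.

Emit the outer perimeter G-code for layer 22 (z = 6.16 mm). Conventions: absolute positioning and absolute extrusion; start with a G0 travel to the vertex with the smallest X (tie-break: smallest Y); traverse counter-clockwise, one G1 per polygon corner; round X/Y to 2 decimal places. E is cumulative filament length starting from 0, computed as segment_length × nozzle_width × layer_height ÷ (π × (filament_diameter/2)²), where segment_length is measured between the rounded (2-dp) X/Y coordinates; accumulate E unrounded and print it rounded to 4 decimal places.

At z = 6.16 mm: the cylinder is not intersected at this z (z outside [0, 6]); the r=3.5 cylinder at (14.5, 12) gives a regular 24-gon of circumradius 3.5 (constant along its height); the cube at (12.5, 4) (footprint 7×15) is included at this height; Taking the union: the regions partially overlap (shared area 32.14 mm²), so overlapping operands fuse into one piece — 1 connected region. The outline is a single polygon with 13 vertices. Extrusion per mm of travel: 0.4 × 0.28 / (π × 0.875²) = 0.046564. Accumulating E over each segment gives final E = 2.0952.

G0 X11.00 Y12.00 Z6.16
G1 X11.12 Y11.09 E0.0427
G1 X11.47 Y10.25 E0.0851
G1 X12.03 Y9.53 E0.1276
G1 X12.50 Y9.16 E0.1554
G1 X12.50 Y4.00 E0.3957
G1 X19.50 Y4.00 E0.7217
G1 X19.50 Y19.00 E1.4201
G1 X12.50 Y19.00 E1.7461
G1 X12.50 Y14.84 E1.9398
G1 X12.03 Y14.47 E1.9676
G1 X11.47 Y13.75 E2.0101
G1 X11.12 Y12.91 E2.0525
G1 X11.00 Y12.00 E2.0952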